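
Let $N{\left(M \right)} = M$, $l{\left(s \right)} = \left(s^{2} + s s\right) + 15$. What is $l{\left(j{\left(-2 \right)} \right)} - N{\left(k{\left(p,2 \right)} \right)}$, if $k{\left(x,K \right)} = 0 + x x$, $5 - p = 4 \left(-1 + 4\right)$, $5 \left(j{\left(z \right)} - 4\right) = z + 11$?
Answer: $\frac{832}{25} \approx 33.28$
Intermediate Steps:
$j{\left(z \right)} = \frac{31}{5} + \frac{z}{5}$ ($j{\left(z \right)} = 4 + \frac{z + 11}{5} = 4 + \frac{11 + z}{5} = 4 + \left(\frac{11}{5} + \frac{z}{5}\right) = \frac{31}{5} + \frac{z}{5}$)
$p = -7$ ($p = 5 - 4 \left(-1 + 4\right) = 5 - 4 \cdot 3 = 5 - 12 = -7$)
$k{\left(x,K \right)} = x^{2}$ ($k{\left(x,K \right)} = 0 + x^{2} = x^{2}$)
$l{\left(s \right)} = 15 + 2 s^{2}$ ($l{\left(s \right)} = \left(s^{2} + s^{2}\right) + 15 = 2 s^{2} + 15 = 15 + 2 s^{2}$)
$l{\left(j{\left(-2 \right)} \right)} - N{\left(k{\left(p,2 \right)} \right)} = \left(15 + 2 \left(\frac{31}{5} + \frac{1}{5} \left(-2\right)\right)^{2}\right) - \left(-7\right)^{2} = \left(15 + 2 \left(\frac{31}{5} - \frac{2}{5}\right)^{2}\right) - 49 = \left(15 + 2 \left(\frac{29}{5}\right)^{2}\right) - 49 = \left(15 + 2 \cdot \frac{841}{25}\right) - 49 = \left(15 + \frac{1682}{25}\right) - 49 = \frac{2057}{25} - 49 = \frac{832}{25}$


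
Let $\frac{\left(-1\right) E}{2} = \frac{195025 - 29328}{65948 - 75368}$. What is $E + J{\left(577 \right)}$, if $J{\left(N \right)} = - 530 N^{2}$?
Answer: $- \frac{831090497003}{4710} \approx -1.7645 \cdot 10^{8}$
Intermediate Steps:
$E = \frac{165697}{4710}$ ($E = - 2 \frac{195025 - 29328}{65948 - 75368} = - 2 \frac{165697}{-9420} = - 2 \cdot 165697 \left(- \frac{1}{9420}\right) = \left(-2\right) \left(- \frac{165697}{9420}\right) = \frac{165697}{4710} \approx 35.18$)
$E + J{\left(577 \right)} = \frac{165697}{4710} - 530 \cdot 577^{2} = \frac{165697}{4710} - 176452370 = - \frac{831090497003}{4710}$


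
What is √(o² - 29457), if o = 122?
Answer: I*√14573 ≈ 120.72*I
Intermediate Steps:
√(o² - 29457) = √(122² - 29457) = √(14884 - 29457) = √(-14573) = I*√14573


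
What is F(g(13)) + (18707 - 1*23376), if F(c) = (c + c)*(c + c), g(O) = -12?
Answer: -4093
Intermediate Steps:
F(c) = 4*c² (F(c) = (2*c)*(2*c) = 4*c²)
F(g(13)) + (18707 - 1*23376) = 4*(-12)² + (18707 - 1*23376) = 4*144 + (18707 - 23376) = 576 - 4669 = -4093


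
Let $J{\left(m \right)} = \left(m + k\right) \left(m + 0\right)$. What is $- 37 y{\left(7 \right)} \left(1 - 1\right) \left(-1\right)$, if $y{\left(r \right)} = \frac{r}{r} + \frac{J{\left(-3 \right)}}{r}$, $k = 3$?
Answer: $0$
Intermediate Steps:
$J{\left(m \right)} = m \left(3 + m\right)$ ($J{\left(m \right)} = \left(m + 3\right) \left(m + 0\right) = \left(3 + m\right) m = m \left(3 + m\right)$)
$y{\left(r \right)} = 1$ ($y{\left(r \right)} = \frac{r}{r} + \frac{\left(-3\right) \left(3 - 3\right)}{r} = 1 + \frac{\left(-3\right) 0}{r} = 1 + \frac{0}{r} = 1 + 0 = 1$)
$- 37 y{\left(7 \right)} \left(1 - 1\right) \left(-1\right) = \left(-37\right) 1 \left(1 - 1\right) \left(-1\right) = - 37 \cdot 0 \left(-1\right) = \left(-37\right) 0 = 0$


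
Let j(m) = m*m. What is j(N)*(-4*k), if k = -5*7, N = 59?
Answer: 487340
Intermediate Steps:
j(m) = m²
k = -35
j(N)*(-4*k) = 59²*(-4*(-35)) = 3481*140 = 487340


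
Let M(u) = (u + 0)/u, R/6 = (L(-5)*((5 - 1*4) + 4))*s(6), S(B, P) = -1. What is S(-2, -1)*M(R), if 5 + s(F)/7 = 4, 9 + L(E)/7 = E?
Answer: -1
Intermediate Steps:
L(E) = -63 + 7*E
s(F) = -7 (s(F) = -35 + 7*4 = -35 + 28 = -7)
R = 20580 (R = 6*(((-63 + 7*(-5))*((5 - 1*4) + 4))*(-7)) = 6*(((-63 - 35)*((5 - 4) + 4))*(-7)) = 6*(-98*(1 + 4)*(-7)) = 6*(-98*5*(-7)) = 6*(-490*(-7)) = 6*3430 = 20580)
M(u) = 1 (M(u) = u/u = 1)
S(-2, -1)*M(R) = -1*1 = -1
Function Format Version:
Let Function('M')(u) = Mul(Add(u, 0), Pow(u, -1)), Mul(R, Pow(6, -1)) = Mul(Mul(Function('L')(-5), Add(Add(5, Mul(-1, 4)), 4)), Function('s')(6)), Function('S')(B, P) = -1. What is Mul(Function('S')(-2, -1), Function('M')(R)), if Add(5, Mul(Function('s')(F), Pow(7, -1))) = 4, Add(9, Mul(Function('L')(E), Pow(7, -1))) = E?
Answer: -1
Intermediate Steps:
Function('L')(E) = Add(-63, Mul(7, E))
Function('s')(F) = -7 (Function('s')(F) = Add(-35, Mul(7, 4)) = Add(-35, 28) = -7)
R = 20580 (R = Mul(6, Mul(Mul(Add(-63, Mul(7, -5)), Add(Add(5, Mul(-1, 4)), 4)), -7)) = Mul(6, Mul(Mul(Add(-63, -35), Add(Add(5, -4), 4)), -7)) = Mul(6, Mul(Mul(-98, Add(1, 4)), -7)) = Mul(6, Mul(Mul(-98, 5), -7)) = Mul(6, Mul(-490, -7)) = Mul(6, 3430) = 20580)
Function('M')(u) = 1 (Function('M')(u) = Mul(u, Pow(u, -1)) = 1)
Mul(Function('S')(-2, -1), Function('M')(R)) = Mul(-1, 1) = -1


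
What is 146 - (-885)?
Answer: 1031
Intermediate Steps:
146 - (-885) = 146 - 59*(-15) = 146 + 885 = 1031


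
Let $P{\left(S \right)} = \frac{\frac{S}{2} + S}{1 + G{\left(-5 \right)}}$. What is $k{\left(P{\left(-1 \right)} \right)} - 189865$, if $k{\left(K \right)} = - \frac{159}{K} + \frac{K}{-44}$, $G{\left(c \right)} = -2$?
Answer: $- \frac{16717451}{88} \approx -1.8997 \cdot 10^{5}$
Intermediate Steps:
$P{\left(S \right)} = - \frac{3 S}{2}$ ($P{\left(S \right)} = \frac{\frac{S}{2} + S}{1 - 2} = \frac{S \frac{1}{2} + S}{-1} = \left(\frac{S}{2} + S\right) \left(-1\right) = \frac{3 S}{2} \left(-1\right) = - \frac{3 S}{2}$)
$k{\left(K \right)} = - \frac{159}{K} - \frac{K}{44}$ ($k{\left(K \right)} = - \frac{159}{K} + K \left(- \frac{1}{44}\right) = - \frac{159}{K} - \frac{K}{44}$)
$k{\left(P{\left(-1 \right)} \right)} - 189865 = \left(- \frac{159}{\left(- \frac{3}{2}\right) \left(-1\right)} - \frac{\left(- \frac{3}{2}\right) \left(-1\right)}{44}\right) - 189865 = \left(- \frac{159}{\frac{3}{2}} - \frac{3}{88}\right) - 189865 = \left(\left(-159\right) \frac{2}{3} - \frac{3}{88}\right) - 189865 = \left(-106 - \frac{3}{88}\right) - 189865 = - \frac{9331}{88} - 189865 = - \frac{16717451}{88}$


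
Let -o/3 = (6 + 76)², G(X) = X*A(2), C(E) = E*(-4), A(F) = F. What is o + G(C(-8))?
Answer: -20108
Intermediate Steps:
C(E) = -4*E
G(X) = 2*X (G(X) = X*2 = 2*X)
o = -20172 (o = -3*(6 + 76)² = -3*82² = -3*6724 = -20172)
o + G(C(-8)) = -20172 + 2*(-4*(-8)) = -20172 + 2*32 = -20172 + 64 = -20108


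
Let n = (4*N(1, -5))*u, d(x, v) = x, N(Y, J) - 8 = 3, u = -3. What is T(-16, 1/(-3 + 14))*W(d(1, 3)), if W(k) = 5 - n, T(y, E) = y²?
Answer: 35072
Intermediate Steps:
N(Y, J) = 11 (N(Y, J) = 8 + 3 = 11)
n = -132 (n = (4*11)*(-3) = 44*(-3) = -132)
W(k) = 137 (W(k) = 5 - 1*(-132) = 5 + 132 = 137)
T(-16, 1/(-3 + 14))*W(d(1, 3)) = (-16)²*137 = 256*137 = 35072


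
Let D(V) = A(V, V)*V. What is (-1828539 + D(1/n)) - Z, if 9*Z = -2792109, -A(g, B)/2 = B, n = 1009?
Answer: -4637271400040/3054243 ≈ -1.5183e+6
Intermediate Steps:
A(g, B) = -2*B
D(V) = -2*V**2 (D(V) = (-2*V)*V = -2*V**2)
Z = -930703/3 (Z = (1/9)*(-2792109) = -930703/3 ≈ -3.1023e+5)
(-1828539 + D(1/n)) - Z = (-1828539 - 2*(1/1009)**2) - 1*(-930703/3) = (-1828539 - 2*(1/1009)**2) + 930703/3 = (-1828539 - 2*1/1018081) + 930703/3 = (-1828539 - 2/1018081) + 930703/3 = -1861600813661/1018081 + 930703/3 = -4637271400040/3054243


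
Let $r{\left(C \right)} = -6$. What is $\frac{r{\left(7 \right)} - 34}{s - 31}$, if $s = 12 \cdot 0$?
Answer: $\frac{40}{31} \approx 1.2903$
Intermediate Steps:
$s = 0$
$\frac{r{\left(7 \right)} - 34}{s - 31} = \frac{-6 - 34}{0 - 31} = - \frac{40}{-31} = \left(-40\right) \left(- \frac{1}{31}\right) = \frac{40}{31}$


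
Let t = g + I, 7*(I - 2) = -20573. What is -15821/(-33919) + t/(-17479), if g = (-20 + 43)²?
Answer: 51173173/84695743 ≈ 0.60420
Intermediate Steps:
I = -2937 (I = 2 + (⅐)*(-20573) = 2 - 2939 = -2937)
g = 529 (g = 23² = 529)
t = -2408 (t = 529 - 2937 = -2408)
-15821/(-33919) + t/(-17479) = -15821/(-33919) - 2408/(-17479) = -15821*(-1/33919) - 2408*(-1/17479) = 15821/33919 + 344/2497 = 51173173/84695743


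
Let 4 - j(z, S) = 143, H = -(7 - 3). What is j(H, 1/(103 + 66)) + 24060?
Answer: 23921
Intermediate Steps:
H = -4 (H = -1*4 = -4)
j(z, S) = -139 (j(z, S) = 4 - 1*143 = 4 - 143 = -139)
j(H, 1/(103 + 66)) + 24060 = -139 + 24060 = 23921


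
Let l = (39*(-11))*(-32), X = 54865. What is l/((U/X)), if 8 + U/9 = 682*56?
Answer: 31382780/14319 ≈ 2191.7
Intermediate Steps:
U = 343656 (U = -72 + 9*(682*56) = -72 + 9*38192 = -72 + 343728 = 343656)
l = 13728 (l = -429*(-32) = 13728)
l/((U/X)) = 13728/((343656/54865)) = 13728/((343656*(1/54865))) = 13728/(343656/54865) = 13728*(54865/343656) = 31382780/14319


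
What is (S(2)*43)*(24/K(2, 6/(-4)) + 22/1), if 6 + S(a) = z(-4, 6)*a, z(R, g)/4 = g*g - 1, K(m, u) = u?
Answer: 70692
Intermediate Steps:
z(R, g) = -4 + 4*g² (z(R, g) = 4*(g*g - 1) = 4*(g² - 1) = 4*(-1 + g²) = -4 + 4*g²)
S(a) = -6 + 140*a (S(a) = -6 + (-4 + 4*6²)*a = -6 + (-4 + 4*36)*a = -6 + (-4 + 144)*a = -6 + 140*a)
(S(2)*43)*(24/K(2, 6/(-4)) + 22/1) = ((-6 + 140*2)*43)*(24/((6/(-4))) + 22/1) = ((-6 + 280)*43)*(24/((6*(-¼))) + 22*1) = (274*43)*(24/(-3/2) + 22) = 11782*(24*(-⅔) + 22) = 11782*(-16 + 22) = 11782*6 = 70692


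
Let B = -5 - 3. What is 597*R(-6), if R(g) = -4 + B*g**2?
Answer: -174324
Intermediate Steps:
B = -8
R(g) = -4 - 8*g**2
597*R(-6) = 597*(-4 - 8*(-6)**2) = 597*(-4 - 8*36) = 597*(-4 - 288) = 597*(-292) = -174324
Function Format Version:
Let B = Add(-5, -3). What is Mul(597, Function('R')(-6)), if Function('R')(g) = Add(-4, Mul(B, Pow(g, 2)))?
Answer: -174324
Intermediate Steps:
B = -8
Function('R')(g) = Add(-4, Mul(-8, Pow(g, 2)))
Mul(597, Function('R')(-6)) = Mul(597, Add(-4, Mul(-8, Pow(-6, 2)))) = Mul(597, Add(-4, Mul(-8, 36))) = Mul(597, Add(-4, -288)) = Mul(597, -292) = -174324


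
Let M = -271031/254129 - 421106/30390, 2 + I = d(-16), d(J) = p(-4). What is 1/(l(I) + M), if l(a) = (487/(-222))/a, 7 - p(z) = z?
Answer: -2571752443230/39005724196907 ≈ -0.065933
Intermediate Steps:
p(z) = 7 - z
d(J) = 11 (d(J) = 7 - 1*(-4) = 7 + 4 = 11)
I = 9 (I = -2 + 11 = 9)
l(a) = -487/(222*a) (l(a) = (487*(-1/222))/a = -487/(222*a))
M = -57625939382/3861490155 (M = -271031*1/254129 - 421106*1/30390 = -271031/254129 - 210553/15195 = -57625939382/3861490155 ≈ -14.923)
1/(l(I) + M) = 1/(-487/222/9 - 57625939382/3861490155) = 1/(-487/222*1/9 - 57625939382/3861490155) = 1/(-487/1998 - 57625939382/3861490155) = 1/(-39005724196907/2571752443230) = -2571752443230/39005724196907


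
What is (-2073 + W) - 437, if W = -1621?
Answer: -4131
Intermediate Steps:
(-2073 + W) - 437 = (-2073 - 1621) - 437 = -3694 - 437 = -4131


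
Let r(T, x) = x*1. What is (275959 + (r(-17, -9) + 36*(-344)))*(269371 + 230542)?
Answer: 131760069758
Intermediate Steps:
r(T, x) = x
(275959 + (r(-17, -9) + 36*(-344)))*(269371 + 230542) = (275959 + (-9 + 36*(-344)))*(269371 + 230542) = (275959 + (-9 - 12384))*499913 = (275959 - 12393)*499913 = 263566*499913 = 131760069758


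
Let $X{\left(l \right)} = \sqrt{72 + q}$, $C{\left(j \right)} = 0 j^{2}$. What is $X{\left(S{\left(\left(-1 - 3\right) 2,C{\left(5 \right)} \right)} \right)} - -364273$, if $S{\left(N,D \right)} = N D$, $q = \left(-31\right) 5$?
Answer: $364273 + i \sqrt{83} \approx 3.6427 \cdot 10^{5} + 9.1104 i$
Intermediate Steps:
$C{\left(j \right)} = 0$
$q = -155$
$S{\left(N,D \right)} = D N$
$X{\left(l \right)} = i \sqrt{83}$ ($X{\left(l \right)} = \sqrt{72 - 155} = \sqrt{-83} = i \sqrt{83}$)
$X{\left(S{\left(\left(-1 - 3\right) 2,C{\left(5 \right)} \right)} \right)} - -364273 = i \sqrt{83} - -364273 = i \sqrt{83} + 364273 = 364273 + i \sqrt{83}$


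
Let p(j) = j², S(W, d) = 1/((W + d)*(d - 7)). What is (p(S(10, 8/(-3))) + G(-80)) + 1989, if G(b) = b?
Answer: 777047077/407044 ≈ 1909.0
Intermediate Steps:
S(W, d) = 1/((-7 + d)*(W + d)) (S(W, d) = 1/((W + d)*(-7 + d)) = 1/((-7 + d)*(W + d)))
(p(S(10, 8/(-3))) + G(-80)) + 1989 = ((1/((8/(-3))² - 7*10 - 56/(-3) + 10*(8/(-3))))² - 80) + 1989 = ((1/((8*(-⅓))² - 70 - 56*(-1)/3 + 10*(8*(-⅓))))² - 80) + 1989 = ((1/((-8/3)² - 70 - 7*(-8/3) + 10*(-8/3)))² - 80) + 1989 = ((1/(64/9 - 70 + 56/3 - 80/3))² - 80) + 1989 = ((1/(-638/9))² - 80) + 1989 = ((-9/638)² - 80) + 1989 = (81/407044 - 80) + 1989 = -32563439/407044 + 1989 = 777047077/407044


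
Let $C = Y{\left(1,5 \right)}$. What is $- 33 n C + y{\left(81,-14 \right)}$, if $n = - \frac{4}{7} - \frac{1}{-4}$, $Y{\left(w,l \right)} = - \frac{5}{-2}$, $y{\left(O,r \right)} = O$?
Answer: $\frac{6021}{56} \approx 107.52$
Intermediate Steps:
$Y{\left(w,l \right)} = \frac{5}{2}$ ($Y{\left(w,l \right)} = \left(-5\right) \left(- \frac{1}{2}\right) = \frac{5}{2}$)
$C = \frac{5}{2} \approx 2.5$
$n = - \frac{9}{28}$ ($n = \left(-4\right) \frac{1}{7} - - \frac{1}{4} = - \frac{4}{7} + \frac{1}{4} = - \frac{9}{28} \approx -0.32143$)
$- 33 n C + y{\left(81,-14 \right)} = \left(-33\right) \left(- \frac{9}{28}\right) \frac{5}{2} + 81 = \frac{297}{28} \cdot \frac{5}{2} + 81 = \frac{1485}{56} + 81 = \frac{6021}{56}$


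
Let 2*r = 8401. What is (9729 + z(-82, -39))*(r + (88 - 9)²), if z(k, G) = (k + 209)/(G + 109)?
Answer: 14224601631/140 ≈ 1.0160e+8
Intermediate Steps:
r = 8401/2 (r = (½)*8401 = 8401/2 ≈ 4200.5)
z(k, G) = (209 + k)/(109 + G)
(9729 + z(-82, -39))*(r + (88 - 9)²) = (9729 + (209 - 82)/(109 - 39))*(8401/2 + (88 - 9)²) = (9729 + 127/70)*(8401/2 + 79²) = (9729 + (1/70)*127)*(8401/2 + 6241) = (9729 + 127/70)*(20883/2) = (681157/70)*(20883/2) = 14224601631/140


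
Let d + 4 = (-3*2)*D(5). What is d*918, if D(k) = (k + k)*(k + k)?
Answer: -554472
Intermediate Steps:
D(k) = 4*k² (D(k) = (2*k)*(2*k) = 4*k²)
d = -604 (d = -4 + (-3*2)*(4*5²) = -4 - 24*25 = -4 - 6*100 = -4 - 600 = -604)
d*918 = -604*918 = -554472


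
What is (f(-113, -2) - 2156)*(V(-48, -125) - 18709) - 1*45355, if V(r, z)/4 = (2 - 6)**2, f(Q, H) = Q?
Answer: 42260150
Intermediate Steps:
V(r, z) = 64 (V(r, z) = 4*(2 - 6)**2 = 4*(-4)**2 = 4*16 = 64)
(f(-113, -2) - 2156)*(V(-48, -125) - 18709) - 1*45355 = (-113 - 2156)*(64 - 18709) - 1*45355 = -2269*(-18645) - 45355 = 42305505 - 45355 = 42260150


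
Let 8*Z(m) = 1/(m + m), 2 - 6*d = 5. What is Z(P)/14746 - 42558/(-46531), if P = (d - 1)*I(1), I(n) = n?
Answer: 15061399901/16467507024 ≈ 0.91461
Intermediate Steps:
d = -½ (d = ⅓ - ⅙*5 = ⅓ - ⅚ = -½ ≈ -0.50000)
P = -3/2 (P = (-½ - 1)*1 = -3/2*1 = -3/2 ≈ -1.5000)
Z(m) = 1/(16*m) (Z(m) = 1/(8*(m + m)) = 1/(8*((2*m))) = (1/(2*m))/8 = 1/(16*m))
Z(P)/14746 - 42558/(-46531) = (1/(16*(-3/2)))/14746 - 42558/(-46531) = ((1/16)*(-⅔))*(1/14746) - 42558*(-1/46531) = -1/24*1/14746 + 42558/46531 = -1/353904 + 42558/46531 = 15061399901/16467507024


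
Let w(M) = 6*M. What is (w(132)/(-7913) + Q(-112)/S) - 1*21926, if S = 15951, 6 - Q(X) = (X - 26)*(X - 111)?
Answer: -922587195638/42073421 ≈ -21928.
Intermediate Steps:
Q(X) = 6 - (-111 + X)*(-26 + X) (Q(X) = 6 - (X - 26)*(X - 111) = 6 - (-26 + X)*(-111 + X) = 6 - (-111 + X)*(-26 + X))
(w(132)/(-7913) + Q(-112)/S) - 1*21926 = ((6*132)/(-7913) + (-2880 - 1*(-112)**2 + 137*(-112))/15951) - 1*21926 = (792*(-1/7913) + (-2880 - 1*12544 - 15344)*(1/15951)) - 21926 = (-792/7913 + (-2880 - 12544 - 15344)*(1/15951)) - 21926 = (-792/7913 - 30768*1/15951) - 21926 = (-792/7913 - 10256/5317) - 21926 = -85366792/42073421 - 21926 = -922587195638/42073421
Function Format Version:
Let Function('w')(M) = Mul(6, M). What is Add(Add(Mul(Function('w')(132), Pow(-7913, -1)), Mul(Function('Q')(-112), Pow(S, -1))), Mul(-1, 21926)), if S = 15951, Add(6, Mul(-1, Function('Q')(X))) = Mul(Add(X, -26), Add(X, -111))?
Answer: Rational(-922587195638, 42073421) ≈ -21928.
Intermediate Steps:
Function('Q')(X) = Add(6, Mul(-1, Add(-111, X), Add(-26, X))) (Function('Q')(X) = Add(6, Mul(-1, Mul(Add(X, -26), Add(X, -111)))) = Add(6, Mul(-1, Mul(Add(-26, X), Add(-111, X)))) = Add(6, Mul(-1, Mul(Add(-111, X), Add(-26, X)))) = Add(6, Mul(-1, Add(-111, X), Add(-26, X))))
Add(Add(Mul(Function('w')(132), Pow(-7913, -1)), Mul(Function('Q')(-112), Pow(S, -1))), Mul(-1, 21926)) = Add(Add(Mul(Mul(6, 132), Pow(-7913, -1)), Mul(Add(-2880, Mul(-1, Pow(-112, 2)), Mul(137, -112)), Pow(15951, -1))), Mul(-1, 21926)) = Add(Add(Mul(792, Rational(-1, 7913)), Mul(Add(-2880, Mul(-1, 12544), -15344), Rational(1, 15951))), -21926) = Add(Add(Rational(-792, 7913), Mul(Add(-2880, -12544, -15344), Rational(1, 15951))), -21926) = Add(Add(Rational(-792, 7913), Mul(-30768, Rational(1, 15951))), -21926) = Add(Add(Rational(-792, 7913), Rational(-10256, 5317)), -21926) = Add(Rational(-85366792, 42073421), -21926) = Rational(-922587195638, 42073421)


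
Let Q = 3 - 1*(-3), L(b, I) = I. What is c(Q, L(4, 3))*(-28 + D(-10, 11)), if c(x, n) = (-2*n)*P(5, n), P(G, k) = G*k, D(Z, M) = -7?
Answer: 3150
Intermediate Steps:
Q = 6 (Q = 3 + 3 = 6)
c(x, n) = -10*n² (c(x, n) = (-2*n)*(5*n) = -10*n²)
c(Q, L(4, 3))*(-28 + D(-10, 11)) = (-10*3²)*(-28 - 7) = -10*9*(-35) = -90*(-35) = 3150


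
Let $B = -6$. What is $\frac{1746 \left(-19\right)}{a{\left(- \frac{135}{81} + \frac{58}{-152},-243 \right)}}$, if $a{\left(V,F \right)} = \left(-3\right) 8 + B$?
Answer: $\frac{5529}{5} \approx 1105.8$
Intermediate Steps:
$a{\left(V,F \right)} = -30$ ($a{\left(V,F \right)} = \left(-3\right) 8 - 6 = -24 - 6 = -30$)
$\frac{1746 \left(-19\right)}{a{\left(- \frac{135}{81} + \frac{58}{-152},-243 \right)}} = \frac{1746 \left(-19\right)}{-30} = \left(-33174\right) \left(- \frac{1}{30}\right) = \frac{5529}{5}$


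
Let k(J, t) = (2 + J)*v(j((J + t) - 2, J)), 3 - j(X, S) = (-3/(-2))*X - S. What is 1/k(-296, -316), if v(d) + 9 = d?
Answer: -1/181986 ≈ -5.4949e-6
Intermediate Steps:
j(X, S) = 3 + S - 3*X/2 (j(X, S) = 3 - ((-3/(-2))*X - S) = 3 - ((-3*(-1/2))*X - S) = 3 - (3*X/2 - S) = 3 - (-S + 3*X/2) = 3 + (S - 3*X/2) = 3 + S - 3*X/2)
v(d) = -9 + d
k(J, t) = (2 + J)*(-3 - 3*t/2 - J/2) (k(J, t) = (2 + J)*(-9 + (3 + J - 3*((J + t) - 2)/2)) = (2 + J)*(-9 + (3 + J - 3*(-2 + J + t)/2)) = (2 + J)*(-9 + (3 + J + (3 - 3*J/2 - 3*t/2))) = (2 + J)*(-9 + (6 - 3*t/2 - J/2)) = (2 + J)*(-3 - 3*t/2 - J/2))
1/k(-296, -316) = 1/(-(2 - 296)*(6 - 296 + 3*(-316))/2) = 1/(-1/2*(-294)*(6 - 296 - 948)) = 1/(-1/2*(-294)*(-1238)) = 1/(-181986) = -1/181986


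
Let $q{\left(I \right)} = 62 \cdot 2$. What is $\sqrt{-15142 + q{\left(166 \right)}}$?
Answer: $i \sqrt{15018} \approx 122.55 i$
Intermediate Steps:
$q{\left(I \right)} = 124$
$\sqrt{-15142 + q{\left(166 \right)}} = \sqrt{-15142 + 124} = \sqrt{-15018} = i \sqrt{15018}$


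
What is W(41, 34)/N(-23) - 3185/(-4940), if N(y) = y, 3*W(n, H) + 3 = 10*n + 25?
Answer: -9817/1748 ≈ -5.6161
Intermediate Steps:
W(n, H) = 22/3 + 10*n/3 (W(n, H) = -1 + (10*n + 25)/3 = -1 + (25 + 10*n)/3 = -1 + (25/3 + 10*n/3) = 22/3 + 10*n/3)
W(41, 34)/N(-23) - 3185/(-4940) = (22/3 + (10/3)*41)/(-23) - 3185/(-4940) = (22/3 + 410/3)*(-1/23) - 3185*(-1/4940) = 144*(-1/23) + 49/76 = -144/23 + 49/76 = -9817/1748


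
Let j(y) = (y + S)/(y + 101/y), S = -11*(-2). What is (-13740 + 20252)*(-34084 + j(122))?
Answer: -9987631808/45 ≈ -2.2195e+8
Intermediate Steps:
S = 22
j(y) = (22 + y)/(y + 101/y) (j(y) = (y + 22)/(y + 101/y) = (22 + y)/(y + 101/y))
(-13740 + 20252)*(-34084 + j(122)) = (-13740 + 20252)*(-34084 + 122*(22 + 122)/(101 + 122²)) = 6512*(-34084 + 122*144/(101 + 14884)) = 6512*(-34084 + 122*144/14985) = 6512*(-34084 + 122*(1/14985)*144) = 6512*(-34084 + 1952/1665) = 6512*(-56747908/1665) = -9987631808/45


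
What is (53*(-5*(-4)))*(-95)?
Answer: -100700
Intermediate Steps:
(53*(-5*(-4)))*(-95) = (53*20)*(-95) = 1060*(-95) = -100700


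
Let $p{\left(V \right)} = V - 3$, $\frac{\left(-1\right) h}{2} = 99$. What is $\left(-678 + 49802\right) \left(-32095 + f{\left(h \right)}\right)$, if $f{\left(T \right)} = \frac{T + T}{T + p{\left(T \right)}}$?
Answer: $- \frac{209685941372}{133} \approx -1.5766 \cdot 10^{9}$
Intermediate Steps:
$h = -198$ ($h = \left(-2\right) 99 = -198$)
$p{\left(V \right)} = -3 + V$ ($p{\left(V \right)} = V - 3 = -3 + V$)
$f{\left(T \right)} = \frac{2 T}{-3 + 2 T}$ ($f{\left(T \right)} = \frac{T + T}{T + \left(-3 + T\right)} = \frac{2 T}{-3 + 2 T}$)
$\left(-678 + 49802\right) \left(-32095 + f{\left(h \right)}\right) = \left(-678 + 49802\right) \left(-32095 + 2 \left(-198\right) \frac{1}{-3 + 2 \left(-198\right)}\right) = 49124 \left(-32095 + 2 \left(-198\right) \frac{1}{-3 - 396}\right) = 49124 \left(-32095 + 2 \left(-198\right) \frac{1}{-399}\right) = 49124 \left(-32095 + 2 \left(-198\right) \left(- \frac{1}{399}\right)\right) = 49124 \left(-32095 + \frac{132}{133}\right) = 49124 \left(- \frac{4268503}{133}\right) = - \frac{209685941372}{133}$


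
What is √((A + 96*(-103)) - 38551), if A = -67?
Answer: I*√48506 ≈ 220.24*I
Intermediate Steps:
√((A + 96*(-103)) - 38551) = √((-67 + 96*(-103)) - 38551) = √((-67 - 9888) - 38551) = √(-9955 - 38551) = √(-48506) = I*√48506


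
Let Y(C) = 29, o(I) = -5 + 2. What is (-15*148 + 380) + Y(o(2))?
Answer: -1811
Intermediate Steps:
o(I) = -3
(-15*148 + 380) + Y(o(2)) = (-15*148 + 380) + 29 = (-2220 + 380) + 29 = -1840 + 29 = -1811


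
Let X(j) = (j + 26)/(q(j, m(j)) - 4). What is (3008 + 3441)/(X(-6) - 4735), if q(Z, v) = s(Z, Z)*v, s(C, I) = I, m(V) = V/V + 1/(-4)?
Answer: -109633/80535 ≈ -1.3613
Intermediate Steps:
m(V) = ¾ (m(V) = 1 + 1*(-¼) = 1 - ¼ = ¾)
q(Z, v) = Z*v
X(j) = (26 + j)/(-4 + 3*j/4) (X(j) = (j + 26)/(j*(¾) - 4) = (26 + j)/(3*j/4 - 4) = (26 + j)/(-4 + 3*j/4))
(3008 + 3441)/(X(-6) - 4735) = (3008 + 3441)/(4*(26 - 6)/(-16 + 3*(-6)) - 4735) = 6449/(4*20/(-16 - 18) - 4735) = 6449/(4*20/(-34) - 4735) = 6449/(4*(-1/34)*20 - 4735) = 6449/(-40/17 - 4735) = 6449/(-80535/17) = 6449*(-17/80535) = -109633/80535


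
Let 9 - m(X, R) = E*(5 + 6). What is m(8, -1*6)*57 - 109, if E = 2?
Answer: -850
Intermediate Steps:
m(X, R) = -13 (m(X, R) = 9 - 2*(5 + 6) = 9 - 2*11 = 9 - 1*22 = 9 - 22 = -13)
m(8, -1*6)*57 - 109 = -13*57 - 109 = -741 - 109 = -850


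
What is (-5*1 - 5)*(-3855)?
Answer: 38550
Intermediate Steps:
(-5*1 - 5)*(-3855) = (-5 - 5)*(-3855) = -10*(-3855) = 38550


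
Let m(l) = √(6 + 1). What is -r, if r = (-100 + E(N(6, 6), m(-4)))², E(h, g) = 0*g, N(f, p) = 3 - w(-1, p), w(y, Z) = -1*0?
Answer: -10000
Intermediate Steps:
m(l) = √7
w(y, Z) = 0
N(f, p) = 3 (N(f, p) = 3 - 1*0 = 3 + 0 = 3)
E(h, g) = 0
r = 10000 (r = (-100 + 0)² = (-100)² = 10000)
-r = -1*10000 = -10000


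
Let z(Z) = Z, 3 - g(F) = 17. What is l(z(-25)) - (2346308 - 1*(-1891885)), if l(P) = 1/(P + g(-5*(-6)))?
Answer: -165289528/39 ≈ -4.2382e+6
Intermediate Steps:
g(F) = -14 (g(F) = 3 - 1*17 = 3 - 17 = -14)
l(P) = 1/(-14 + P) (l(P) = 1/(P - 14) = 1/(-14 + P))
l(z(-25)) - (2346308 - 1*(-1891885)) = 1/(-14 - 25) - (2346308 - 1*(-1891885)) = 1/(-39) - (2346308 + 1891885) = -1/39 - 1*4238193 = -1/39 - 4238193 = -165289528/39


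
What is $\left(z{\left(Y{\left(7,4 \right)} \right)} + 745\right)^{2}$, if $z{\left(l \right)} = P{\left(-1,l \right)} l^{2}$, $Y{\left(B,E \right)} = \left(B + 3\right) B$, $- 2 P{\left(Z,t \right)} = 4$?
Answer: $81993025$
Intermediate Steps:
$P{\left(Z,t \right)} = -2$ ($P{\left(Z,t \right)} = \left(- \frac{1}{2}\right) 4 = -2$)
$Y{\left(B,E \right)} = B \left(3 + B\right)$ ($Y{\left(B,E \right)} = \left(3 + B\right) B = B \left(3 + B\right)$)
$z{\left(l \right)} = - 2 l^{2}$
$\left(z{\left(Y{\left(7,4 \right)} \right)} + 745\right)^{2} = \left(- 2 \left(7 \left(3 + 7\right)\right)^{2} + 745\right)^{2} = \left(- 2 \left(7 \cdot 10\right)^{2} + 745\right)^{2} = \left(- 2 \cdot 70^{2} + 745\right)^{2} = \left(\left(-2\right) 4900 + 745\right)^{2} = \left(-9800 + 745\right)^{2} = \left(-9055\right)^{2} = 81993025$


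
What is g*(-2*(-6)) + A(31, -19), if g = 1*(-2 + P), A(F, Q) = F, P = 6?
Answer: 79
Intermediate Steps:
g = 4 (g = 1*(-2 + 6) = 1*4 = 4)
g*(-2*(-6)) + A(31, -19) = 4*(-2*(-6)) + 31 = 4*12 + 31 = 48 + 31 = 79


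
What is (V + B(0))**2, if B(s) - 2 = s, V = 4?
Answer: 36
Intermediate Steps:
B(s) = 2 + s
(V + B(0))**2 = (4 + (2 + 0))**2 = (4 + 2)**2 = 6**2 = 36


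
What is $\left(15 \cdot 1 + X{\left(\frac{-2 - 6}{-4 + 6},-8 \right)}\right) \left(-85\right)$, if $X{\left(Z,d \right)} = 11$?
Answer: $-2210$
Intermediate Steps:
$\left(15 \cdot 1 + X{\left(\frac{-2 - 6}{-4 + 6},-8 \right)}\right) \left(-85\right) = \left(15 \cdot 1 + 11\right) \left(-85\right) = \left(15 + 11\right) \left(-85\right) = 26 \left(-85\right) = -2210$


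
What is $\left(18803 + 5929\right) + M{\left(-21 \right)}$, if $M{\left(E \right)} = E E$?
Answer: $25173$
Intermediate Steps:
$M{\left(E \right)} = E^{2}$
$\left(18803 + 5929\right) + M{\left(-21 \right)} = \left(18803 + 5929\right) + \left(-21\right)^{2} = 24732 + 441 = 25173$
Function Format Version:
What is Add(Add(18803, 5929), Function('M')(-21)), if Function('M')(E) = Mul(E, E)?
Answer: 25173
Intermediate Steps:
Function('M')(E) = Pow(E, 2)
Add(Add(18803, 5929), Function('M')(-21)) = Add(Add(18803, 5929), Pow(-21, 2)) = Add(24732, 441) = 25173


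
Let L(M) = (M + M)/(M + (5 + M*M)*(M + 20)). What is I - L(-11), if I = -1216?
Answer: -1365546/1123 ≈ -1216.0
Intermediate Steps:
L(M) = 2*M/(M + (5 + M²)*(20 + M)) (L(M) = (2*M)/(M + (5 + M²)*(20 + M)) = 2*M/(M + (5 + M²)*(20 + M)))
I - L(-11) = -1216 - 2*(-11)/(100 + (-11)³ + 6*(-11) + 20*(-11)²) = -1216 - 2*(-11)/(100 - 1331 - 66 + 20*121) = -1216 - 2*(-11)/(100 - 1331 - 66 + 2420) = -1216 - 2*(-11)/1123 = -1216 - 1*(-22/1123) = -1216 + 22/1123 = -1365546/1123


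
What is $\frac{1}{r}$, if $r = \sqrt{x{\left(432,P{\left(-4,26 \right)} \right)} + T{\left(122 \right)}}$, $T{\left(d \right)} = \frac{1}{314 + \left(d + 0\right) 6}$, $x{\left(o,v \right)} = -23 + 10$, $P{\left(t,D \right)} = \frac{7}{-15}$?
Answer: $- \frac{i \sqrt{14222462}}{13597} \approx - 0.27736 i$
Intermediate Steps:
$P{\left(t,D \right)} = - \frac{7}{15}$ ($P{\left(t,D \right)} = 7 \left(- \frac{1}{15}\right) = - \frac{7}{15}$)
$x{\left(o,v \right)} = -13$
$T{\left(d \right)} = \frac{1}{314 + 6 d}$ ($T{\left(d \right)} = \frac{1}{314 + d 6} = \frac{1}{314 + 6 d}$)
$r = \frac{i \sqrt{14222462}}{1046}$ ($r = \sqrt{-13 + \frac{1}{2 \left(157 + 3 \cdot 122\right)}} = \sqrt{-13 + \frac{1}{2 \left(157 + 366\right)}} = \sqrt{-13 + \frac{1}{2 \cdot 523}} = \sqrt{-13 + \frac{1}{2} \cdot \frac{1}{523}} = \sqrt{-13 + \frac{1}{1046}} = \sqrt{- \frac{13597}{1046}} = \frac{i \sqrt{14222462}}{1046} \approx 3.6054 i$)
$\frac{1}{r} = \frac{1}{\frac{1}{1046} i \sqrt{14222462}} = - \frac{i \sqrt{14222462}}{13597}$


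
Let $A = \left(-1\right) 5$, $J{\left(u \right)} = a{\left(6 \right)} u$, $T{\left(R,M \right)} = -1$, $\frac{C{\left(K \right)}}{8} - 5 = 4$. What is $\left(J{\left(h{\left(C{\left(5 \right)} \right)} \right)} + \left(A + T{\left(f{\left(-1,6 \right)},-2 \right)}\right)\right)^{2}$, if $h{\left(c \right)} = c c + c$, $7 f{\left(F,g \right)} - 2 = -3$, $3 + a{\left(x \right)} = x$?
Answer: $248440644$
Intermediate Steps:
$a{\left(x \right)} = -3 + x$
$f{\left(F,g \right)} = - \frac{1}{7}$ ($f{\left(F,g \right)} = \frac{2}{7} + \frac{1}{7} \left(-3\right) = \frac{2}{7} - \frac{3}{7} = - \frac{1}{7}$)
$C{\left(K \right)} = 72$ ($C{\left(K \right)} = 40 + 8 \cdot 4 = 40 + 32 = 72$)
$h{\left(c \right)} = c + c^{2}$ ($h{\left(c \right)} = c^{2} + c = c + c^{2}$)
$J{\left(u \right)} = 3 u$ ($J{\left(u \right)} = \left(-3 + 6\right) u = 3 u$)
$A = -5$
$\left(J{\left(h{\left(C{\left(5 \right)} \right)} \right)} + \left(A + T{\left(f{\left(-1,6 \right)},-2 \right)}\right)\right)^{2} = \left(3 \cdot 72 \left(1 + 72\right) - 6\right)^{2} = \left(3 \cdot 72 \cdot 73 - 6\right)^{2} = \left(3 \cdot 5256 - 6\right)^{2} = \left(15768 - 6\right)^{2} = 15762^{2} = 248440644$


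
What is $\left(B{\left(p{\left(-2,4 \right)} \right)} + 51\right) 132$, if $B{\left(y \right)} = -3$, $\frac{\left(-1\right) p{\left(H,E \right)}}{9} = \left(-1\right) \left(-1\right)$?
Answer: $6336$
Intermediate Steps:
$p{\left(H,E \right)} = -9$ ($p{\left(H,E \right)} = - 9 \left(\left(-1\right) \left(-1\right)\right) = \left(-9\right) 1 = -9$)
$\left(B{\left(p{\left(-2,4 \right)} \right)} + 51\right) 132 = \left(-3 + 51\right) 132 = 48 \cdot 132 = 6336$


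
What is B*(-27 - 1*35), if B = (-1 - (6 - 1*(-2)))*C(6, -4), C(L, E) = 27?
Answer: 15066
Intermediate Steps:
B = -243 (B = (-1 - (6 - 1*(-2)))*27 = (-1 - (6 + 2))*27 = (-1 - 1*8)*27 = (-1 - 8)*27 = -9*27 = -243)
B*(-27 - 1*35) = -243*(-27 - 1*35) = -243*(-27 - 35) = -243*(-62) = 15066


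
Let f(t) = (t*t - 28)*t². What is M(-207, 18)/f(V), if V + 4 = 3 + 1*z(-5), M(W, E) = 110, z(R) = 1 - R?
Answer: -22/15 ≈ -1.4667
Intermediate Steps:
V = 5 (V = -4 + (3 + 1*(1 - 1*(-5))) = -4 + (3 + 1*(1 + 5)) = -4 + (3 + 1*6) = -4 + (3 + 6) = -4 + 9 = 5)
f(t) = t²*(-28 + t²) (f(t) = (t² - 28)*t² = (-28 + t²)*t² = t²*(-28 + t²))
M(-207, 18)/f(V) = 110/((5²*(-28 + 5²))) = 110/((25*(-28 + 25))) = 110/((25*(-3))) = 110/(-75) = 110*(-1/75) = -22/15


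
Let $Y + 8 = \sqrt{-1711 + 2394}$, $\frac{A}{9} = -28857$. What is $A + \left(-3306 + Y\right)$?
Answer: $-263027 + \sqrt{683} \approx -2.63 \cdot 10^{5}$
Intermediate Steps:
$A = -259713$ ($A = 9 \left(-28857\right) = -259713$)
$Y = -8 + \sqrt{683}$ ($Y = -8 + \sqrt{-1711 + 2394} = -8 + \sqrt{683} \approx 18.134$)
$A + \left(-3306 + Y\right) = -259713 - \left(3314 - \sqrt{683}\right) = -263027 + \sqrt{683}$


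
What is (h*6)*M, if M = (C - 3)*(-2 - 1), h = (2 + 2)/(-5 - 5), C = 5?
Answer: 72/5 ≈ 14.400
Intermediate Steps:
h = -⅖ (h = 4/(-10) = 4*(-⅒) = -⅖ ≈ -0.40000)
M = -6 (M = (5 - 3)*(-2 - 1) = 2*(-3) = -6)
(h*6)*M = -⅖*6*(-6) = -12/5*(-6) = 72/5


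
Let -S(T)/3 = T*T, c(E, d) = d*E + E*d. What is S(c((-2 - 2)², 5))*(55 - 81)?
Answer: 1996800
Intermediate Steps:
c(E, d) = 2*E*d (c(E, d) = E*d + E*d = 2*E*d)
S(T) = -3*T² (S(T) = -3*T*T = -3*T²)
S(c((-2 - 2)², 5))*(55 - 81) = (-3*100*(-2 - 2)⁴)*(55 - 81) = -3*(2*(-4)²*5)²*(-26) = -3*(2*16*5)²*(-26) = -3*160²*(-26) = -3*25600*(-26) = -76800*(-26) = 1996800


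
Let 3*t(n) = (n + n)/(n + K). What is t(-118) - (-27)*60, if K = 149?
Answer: 150424/93 ≈ 1617.5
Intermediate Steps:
t(n) = 2*n/(3*(149 + n)) (t(n) = ((n + n)/(n + 149))/3 = ((2*n)/(149 + n))/3 = (2*n/(149 + n))/3 = 2*n/(3*(149 + n)))
t(-118) - (-27)*60 = (⅔)*(-118)/(149 - 118) - (-27)*60 = (⅔)*(-118)/31 - 1*(-1620) = (⅔)*(-118)*(1/31) + 1620 = -236/93 + 1620 = 150424/93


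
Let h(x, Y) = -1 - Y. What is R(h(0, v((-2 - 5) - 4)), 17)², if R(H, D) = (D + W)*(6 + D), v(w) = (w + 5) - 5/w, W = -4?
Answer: 89401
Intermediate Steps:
v(w) = 5 + w - 5/w (v(w) = (5 + w) - 5/w = 5 + w - 5/w)
R(H, D) = (-4 + D)*(6 + D) (R(H, D) = (D - 4)*(6 + D) = (-4 + D)*(6 + D))
R(h(0, v((-2 - 5) - 4)), 17)² = (-24 + 17² + 2*17)² = (-24 + 289 + 34)² = 299² = 89401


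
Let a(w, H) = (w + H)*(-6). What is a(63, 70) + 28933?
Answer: 28135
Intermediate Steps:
a(w, H) = -6*H - 6*w (a(w, H) = (H + w)*(-6) = -6*H - 6*w)
a(63, 70) + 28933 = (-6*70 - 6*63) + 28933 = (-420 - 378) + 28933 = -798 + 28933 = 28135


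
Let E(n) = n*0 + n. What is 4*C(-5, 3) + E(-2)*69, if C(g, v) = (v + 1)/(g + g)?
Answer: -698/5 ≈ -139.60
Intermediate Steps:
C(g, v) = (1 + v)/(2*g) (C(g, v) = (1 + v)/((2*g)) = (1 + v)*(1/(2*g)) = (1 + v)/(2*g))
E(n) = n (E(n) = 0 + n = n)
4*C(-5, 3) + E(-2)*69 = 4*((½)*(1 + 3)/(-5)) - 2*69 = 4*((½)*(-⅕)*4) - 138 = 4*(-⅖) - 138 = -8/5 - 138 = -698/5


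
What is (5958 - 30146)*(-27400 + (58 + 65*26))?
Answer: 620470576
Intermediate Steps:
(5958 - 30146)*(-27400 + (58 + 65*26)) = -24188*(-27400 + (58 + 1690)) = -24188*(-27400 + 1748) = -24188*(-25652) = 620470576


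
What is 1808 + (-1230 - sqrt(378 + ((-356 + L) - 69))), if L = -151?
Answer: 578 - 3*I*sqrt(22) ≈ 578.0 - 14.071*I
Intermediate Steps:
1808 + (-1230 - sqrt(378 + ((-356 + L) - 69))) = 1808 + (-1230 - sqrt(378 + ((-356 - 151) - 69))) = 1808 + (-1230 - sqrt(378 + (-507 - 69))) = 1808 + (-1230 - sqrt(378 - 576)) = 1808 + (-1230 - sqrt(-198)) = 1808 + (-1230 - 3*I*sqrt(22)) = 578 - 3*I*sqrt(22)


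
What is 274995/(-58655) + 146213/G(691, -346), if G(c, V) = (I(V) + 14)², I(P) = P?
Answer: -4346985073/1293037744 ≈ -3.3618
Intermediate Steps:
G(c, V) = (14 + V)² (G(c, V) = (V + 14)² = (14 + V)²)
274995/(-58655) + 146213/G(691, -346) = 274995/(-58655) + 146213/((14 - 346)²) = 274995*(-1/58655) + 146213/((-332)²) = -54999/11731 + 146213/110224 = -4346985073/1293037744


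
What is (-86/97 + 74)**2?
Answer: 50296464/9409 ≈ 5345.6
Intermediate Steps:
(-86/97 + 74)**2 = (7092/97)**2 = 50296464/9409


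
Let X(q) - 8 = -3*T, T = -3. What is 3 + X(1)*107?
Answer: 1822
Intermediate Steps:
X(q) = 17 (X(q) = 8 - 3*(-3) = 8 + 9 = 17)
3 + X(1)*107 = 3 + 17*107 = 3 + 1819 = 1822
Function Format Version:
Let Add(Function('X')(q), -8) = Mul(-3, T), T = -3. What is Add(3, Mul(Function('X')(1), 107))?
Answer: 1822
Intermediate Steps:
Function('X')(q) = 17 (Function('X')(q) = Add(8, Mul(-3, -3)) = Add(8, 9) = 17)
Add(3, Mul(Function('X')(1), 107)) = Add(3, Mul(17, 107)) = Add(3, 1819) = 1822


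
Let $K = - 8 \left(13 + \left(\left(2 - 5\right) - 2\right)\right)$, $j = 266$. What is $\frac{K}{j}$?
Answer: $- \frac{32}{133} \approx -0.2406$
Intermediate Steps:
$K = -64$ ($K = - 8 \left(13 - 5\right) = \left(-8\right) 8 = -64$)
$\frac{K}{j} = - \frac{64}{266} = \left(-64\right) \frac{1}{266} = - \frac{32}{133}$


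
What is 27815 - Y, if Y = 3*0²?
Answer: 27815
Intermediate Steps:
Y = 0 (Y = 3*0 = 0)
27815 - Y = 27815 - 1*0 = 27815 + 0 = 27815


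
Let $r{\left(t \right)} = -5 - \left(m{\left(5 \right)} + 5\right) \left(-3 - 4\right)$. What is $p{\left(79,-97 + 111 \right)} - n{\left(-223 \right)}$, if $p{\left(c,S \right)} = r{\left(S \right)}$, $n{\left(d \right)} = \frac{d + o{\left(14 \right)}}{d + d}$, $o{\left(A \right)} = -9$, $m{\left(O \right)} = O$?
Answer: $\frac{14379}{223} \approx 64.48$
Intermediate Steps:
$r{\left(t \right)} = 65$ ($r{\left(t \right)} = -5 - \left(5 + 5\right) \left(-3 - 4\right) = -5 - 10 \left(-7\right) = -5 - -70 = -5 + 70 = 65$)
$n{\left(d \right)} = \frac{-9 + d}{2 d}$ ($n{\left(d \right)} = \frac{d - 9}{d + d} = \frac{-9 + d}{2 d}$)
$p{\left(c,S \right)} = 65$
$p{\left(79,-97 + 111 \right)} - n{\left(-223 \right)} = 65 - \frac{-9 - 223}{2 \left(-223\right)} = 65 - \frac{1}{2} \left(- \frac{1}{223}\right) \left(-232\right) = 65 - \frac{116}{223} = \frac{14379}{223}$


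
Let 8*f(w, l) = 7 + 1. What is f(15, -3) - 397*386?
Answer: -153241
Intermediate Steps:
f(w, l) = 1 (f(w, l) = (7 + 1)/8 = (⅛)*8 = 1)
f(15, -3) - 397*386 = 1 - 397*386 = 1 - 153242 = -153241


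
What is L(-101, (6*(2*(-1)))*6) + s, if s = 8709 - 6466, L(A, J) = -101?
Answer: 2142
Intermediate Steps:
s = 2243
L(-101, (6*(2*(-1)))*6) + s = -101 + 2243 = 2142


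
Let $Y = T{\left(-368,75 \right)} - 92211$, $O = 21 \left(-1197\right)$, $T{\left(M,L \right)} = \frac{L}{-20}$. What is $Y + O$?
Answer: $- \frac{469407}{4} \approx -1.1735 \cdot 10^{5}$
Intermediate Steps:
$T{\left(M,L \right)} = - \frac{L}{20}$ ($T{\left(M,L \right)} = L \left(- \frac{1}{20}\right) = - \frac{L}{20}$)
$O = -25137$
$Y = - \frac{368859}{4}$ ($Y = \left(- \frac{1}{20}\right) 75 - 92211 = - \frac{15}{4} - 92211 = - \frac{368859}{4} \approx -92215.0$)
$Y + O = - \frac{368859}{4} - 25137 = - \frac{469407}{4}$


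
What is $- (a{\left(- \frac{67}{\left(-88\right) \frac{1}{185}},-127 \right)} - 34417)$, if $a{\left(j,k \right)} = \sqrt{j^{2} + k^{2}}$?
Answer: $34417 - \frac{\sqrt{278539001}}{88} \approx 34227.0$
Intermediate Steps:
$- (a{\left(- \frac{67}{\left(-88\right) \frac{1}{185}},-127 \right)} - 34417) = - (\sqrt{\left(- \frac{67}{\left(-88\right) \frac{1}{185}}\right)^{2} + \left(-127\right)^{2}} - 34417) = - (\sqrt{\left(- \frac{67}{\left(-88\right) \frac{1}{185}}\right)^{2} + 16129} - 34417) = - (\sqrt{\left(- \frac{67}{- \frac{88}{185}}\right)^{2} + 16129} - 34417) = - (\sqrt{\left(\left(-67\right) \left(- \frac{185}{88}\right)\right)^{2} + 16129} - 34417) = - (\sqrt{\left(\frac{12395}{88}\right)^{2} + 16129} - 34417) = - (\sqrt{\frac{153636025}{7744} + 16129} - 34417) = - (\sqrt{\frac{278539001}{7744}} - 34417) = - (\frac{\sqrt{278539001}}{88} - 34417) = - (-34417 + \frac{\sqrt{278539001}}{88}) = 34417 - \frac{\sqrt{278539001}}{88}$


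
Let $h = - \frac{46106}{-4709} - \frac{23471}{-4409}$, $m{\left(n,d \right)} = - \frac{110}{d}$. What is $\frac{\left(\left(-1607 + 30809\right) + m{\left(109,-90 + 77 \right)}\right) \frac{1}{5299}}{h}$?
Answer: $\frac{1126295945288}{3088167729413} \approx 0.36471$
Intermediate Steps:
$h = \frac{313806293}{20761981}$ ($h = \left(-46106\right) \left(- \frac{1}{4709}\right) - - \frac{23471}{4409} = \frac{46106}{4709} + \frac{23471}{4409} = \frac{313806293}{20761981} \approx 15.114$)
$\frac{\left(\left(-1607 + 30809\right) + m{\left(109,-90 + 77 \right)}\right) \frac{1}{5299}}{h} = \frac{\left(\left(-1607 + 30809\right) - \frac{110}{-90 + 77}\right) \frac{1}{5299}}{\frac{313806293}{20761981}} = \left(29202 - \frac{110}{-13}\right) \frac{1}{5299} \cdot \frac{20761981}{313806293} = \left(29202 - - \frac{110}{13}\right) \frac{1}{5299} \cdot \frac{20761981}{313806293} = \left(29202 + \frac{110}{13}\right) \frac{1}{5299} \cdot \frac{20761981}{313806293} = \frac{379736}{13} \cdot \frac{1}{5299} \cdot \frac{20761981}{313806293} = \frac{54248}{9841} \cdot \frac{20761981}{313806293} = \frac{1126295945288}{3088167729413}$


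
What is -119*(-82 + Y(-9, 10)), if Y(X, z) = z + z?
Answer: 7378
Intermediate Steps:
Y(X, z) = 2*z
-119*(-82 + Y(-9, 10)) = -119*(-82 + 2*10) = -119*(-82 + 20) = -119*(-62) = 7378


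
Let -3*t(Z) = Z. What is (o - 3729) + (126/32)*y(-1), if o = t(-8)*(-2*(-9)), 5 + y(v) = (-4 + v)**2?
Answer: -14409/4 ≈ -3602.3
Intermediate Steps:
t(Z) = -Z/3
y(v) = -5 + (-4 + v)**2
o = 48 (o = (-1/3*(-8))*(-2*(-9)) = (8/3)*18 = 48)
(o - 3729) + (126/32)*y(-1) = (48 - 3729) + (126/32)*(-5 + (-4 - 1)**2) = -3681 + (126*(1/32))*(-5 + (-5)**2) = -3681 + 63*(-5 + 25)/16 = -3681 + (63/16)*20 = -3681 + 315/4 = -14409/4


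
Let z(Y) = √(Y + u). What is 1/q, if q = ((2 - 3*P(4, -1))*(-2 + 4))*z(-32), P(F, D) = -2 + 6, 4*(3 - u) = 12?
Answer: I*√2/160 ≈ 0.0088388*I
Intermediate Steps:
u = 0 (u = 3 - ¼*12 = 3 - 3 = 0)
P(F, D) = 4
z(Y) = √Y (z(Y) = √(Y + 0) = √Y)
q = -80*I*√2 (q = ((2 - 3*4)*(-2 + 4))*√(-32) = ((2 - 12)*2)*(4*I*√2) = (-10*2)*(4*I*√2) = -80*I*√2 ≈ -113.14*I)
1/q = 1/(-80*I*√2) = I*√2/160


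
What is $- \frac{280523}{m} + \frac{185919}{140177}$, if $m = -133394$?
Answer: $\frac{64123351657}{18698770738} \approx 3.4293$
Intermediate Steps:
$- \frac{280523}{m} + \frac{185919}{140177} = - \frac{280523}{-133394} + \frac{185919}{140177} = \left(-280523\right) \left(- \frac{1}{133394}\right) + 185919 \cdot \frac{1}{140177} = \frac{280523}{133394} + \frac{185919}{140177} = \frac{64123351657}{18698770738}$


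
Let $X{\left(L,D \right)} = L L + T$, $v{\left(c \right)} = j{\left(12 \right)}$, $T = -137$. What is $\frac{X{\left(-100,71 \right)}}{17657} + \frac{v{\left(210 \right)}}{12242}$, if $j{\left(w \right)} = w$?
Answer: $\frac{60477365}{108078497} \approx 0.55957$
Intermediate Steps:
$v{\left(c \right)} = 12$
$X{\left(L,D \right)} = -137 + L^{2}$ ($X{\left(L,D \right)} = L L - 137 = L^{2} - 137 = -137 + L^{2}$)
$\frac{X{\left(-100,71 \right)}}{17657} + \frac{v{\left(210 \right)}}{12242} = \frac{-137 + \left(-100\right)^{2}}{17657} + \frac{12}{12242} = \left(-137 + 10000\right) \frac{1}{17657} + 12 \cdot \frac{1}{12242} = 9863 \cdot \frac{1}{17657} + \frac{6}{6121} = \frac{9863}{17657} + \frac{6}{6121} = \frac{60477365}{108078497}$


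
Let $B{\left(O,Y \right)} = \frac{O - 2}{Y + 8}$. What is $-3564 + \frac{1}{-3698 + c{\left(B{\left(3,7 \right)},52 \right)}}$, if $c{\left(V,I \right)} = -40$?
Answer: $- \frac{13322233}{3738} \approx -3564.0$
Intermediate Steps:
$B{\left(O,Y \right)} = \frac{-2 + O}{8 + Y}$
$-3564 + \frac{1}{-3698 + c{\left(B{\left(3,7 \right)},52 \right)}} = -3564 + \frac{1}{-3698 - 40} = -3564 + \frac{1}{-3738} = -3564 - \frac{1}{3738} = - \frac{13322233}{3738}$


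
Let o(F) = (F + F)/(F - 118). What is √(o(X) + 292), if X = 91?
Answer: √23106/9 ≈ 16.890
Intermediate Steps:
o(F) = 2*F/(-118 + F) (o(F) = (2*F)/(-118 + F) = 2*F/(-118 + F))
√(o(X) + 292) = √(2*91/(-118 + 91) + 292) = √(2*91/(-27) + 292) = √(2*91*(-1/27) + 292) = √(-182/27 + 292) = √(7702/27) = √23106/9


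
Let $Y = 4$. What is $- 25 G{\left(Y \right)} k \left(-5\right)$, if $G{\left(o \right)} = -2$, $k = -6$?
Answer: $1500$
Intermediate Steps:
$- 25 G{\left(Y \right)} k \left(-5\right) = \left(-25\right) \left(-2\right) \left(\left(-6\right) \left(-5\right)\right) = 50 \cdot 30 = 1500$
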